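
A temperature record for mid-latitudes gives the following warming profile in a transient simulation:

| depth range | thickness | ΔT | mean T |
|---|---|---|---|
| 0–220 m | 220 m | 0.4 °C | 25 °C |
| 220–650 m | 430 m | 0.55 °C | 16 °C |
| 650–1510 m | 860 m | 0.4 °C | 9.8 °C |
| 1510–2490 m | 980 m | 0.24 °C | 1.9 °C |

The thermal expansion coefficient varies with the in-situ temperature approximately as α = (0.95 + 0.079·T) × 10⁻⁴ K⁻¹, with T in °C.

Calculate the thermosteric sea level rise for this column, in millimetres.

about 163 mm

Layer 1: α = (0.95 + 0.079×25)×10⁻⁴ = 2.925×10⁻⁴ K⁻¹
Layer 2: α = (0.95 + 0.079×16)×10⁻⁴ = 2.214×10⁻⁴ K⁻¹
Layer 3: α = (0.95 + 0.079×9.8)×10⁻⁴ = 1.7242×10⁻⁴ K⁻¹
Layer 4: α = (0.95 + 0.079×1.9)×10⁻⁴ = 1.1001×10⁻⁴ K⁻¹
0–220 m: 0.4 × 2.925×10⁻⁴ × 220 = 0.02574 m
220–650 m: 430 × 0.55 × 2.214×10⁻⁴ = 0.0523611 m
Layer 3: 0.4 × 860 × 1.7242×10⁻⁴ = 0.05931248 m
Layer 4: 0.24 × 980 × 1.1001×10⁻⁴ = 0.025874352 m
Δh = 0.02574 + 0.0523611 + 0.05931248 + 0.025874352 = 0.163287932 m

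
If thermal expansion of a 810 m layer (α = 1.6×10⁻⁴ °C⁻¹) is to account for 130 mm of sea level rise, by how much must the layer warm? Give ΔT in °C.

ΔT ≈ 1.00 °C

ΔT = Δh/(αH) = 0.13 / (1.6×10⁻⁴ × 810) ≈ 1.003 °C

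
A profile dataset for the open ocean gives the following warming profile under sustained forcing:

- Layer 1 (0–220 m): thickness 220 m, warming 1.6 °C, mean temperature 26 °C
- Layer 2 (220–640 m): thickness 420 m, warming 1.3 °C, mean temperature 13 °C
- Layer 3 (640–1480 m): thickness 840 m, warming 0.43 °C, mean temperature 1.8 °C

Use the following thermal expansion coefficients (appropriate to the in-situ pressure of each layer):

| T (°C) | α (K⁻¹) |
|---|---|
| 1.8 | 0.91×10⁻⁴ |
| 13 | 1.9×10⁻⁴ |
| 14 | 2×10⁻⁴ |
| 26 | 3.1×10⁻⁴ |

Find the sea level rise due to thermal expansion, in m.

Layer 1 at 26 °C → α = 3.1×10⁻⁴ K⁻¹
Layer 2 at 13 °C → α = 1.9×10⁻⁴ K⁻¹
Layer 3 at 1.8 °C → α = 0.91×10⁻⁴ K⁻¹
0–220 m: 3.1×10⁻⁴ × 220 × 1.6 = 0.10912 m
Layer 2: 1.9×10⁻⁴ × 420 × 1.3 = 0.10374 m
640–1480 m: 840 × 0.91×10⁻⁴ × 0.43 = 0.0328692 m
Δh = 0.10912 + 0.10374 + 0.0328692 = 0.2457292 m

Δh ≈ 0.25 m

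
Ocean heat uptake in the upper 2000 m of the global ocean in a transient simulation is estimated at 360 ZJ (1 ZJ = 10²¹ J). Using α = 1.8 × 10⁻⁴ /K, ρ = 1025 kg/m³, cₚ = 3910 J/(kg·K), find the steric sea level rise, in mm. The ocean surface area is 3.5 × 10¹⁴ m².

Per unit area: Q = 360×10²¹ / (3.5×10¹⁴) ≈ 1.029×10⁹ J/m²
Δh = αQ/(ρcₚ) = 1.8×10⁻⁴ × 1.029×10⁹ / (1025 × 3910) ≈ 0.046215 m

46.2 mm of thermosteric rise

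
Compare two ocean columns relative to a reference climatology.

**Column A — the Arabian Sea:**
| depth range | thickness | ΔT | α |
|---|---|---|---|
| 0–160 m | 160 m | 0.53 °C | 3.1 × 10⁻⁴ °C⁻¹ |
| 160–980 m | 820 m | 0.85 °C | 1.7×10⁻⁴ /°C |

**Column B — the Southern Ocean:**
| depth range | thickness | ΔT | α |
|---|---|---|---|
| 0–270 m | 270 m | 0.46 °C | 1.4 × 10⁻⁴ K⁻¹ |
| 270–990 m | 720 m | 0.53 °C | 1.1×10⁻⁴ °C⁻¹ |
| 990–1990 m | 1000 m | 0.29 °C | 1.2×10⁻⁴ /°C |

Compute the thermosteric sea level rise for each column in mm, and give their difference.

Δh_A ≈ 145 mm, Δh_B ≈ 94.2 mm; difference ≈ 50.6 mm

A 160 × 0.53 × 3.1×10⁻⁴ = 0.026288 m
A Layer 2: 0.85 × 820 × 1.7×10⁻⁴ = 0.11849 m
A total: 0.144778 m
B Layer 1: 270 × 0.46 × 1.4×10⁻⁴ = 0.017388 m
B 720 × 0.53 × 1.1×10⁻⁴ = 0.041976 m
B 990–1990 m: 0.29 × 1000 × 1.2×10⁻⁴ = 0.03480 m
B total: 0.094164 m
Difference: 0.144778 − 0.094164 = 0.050614 m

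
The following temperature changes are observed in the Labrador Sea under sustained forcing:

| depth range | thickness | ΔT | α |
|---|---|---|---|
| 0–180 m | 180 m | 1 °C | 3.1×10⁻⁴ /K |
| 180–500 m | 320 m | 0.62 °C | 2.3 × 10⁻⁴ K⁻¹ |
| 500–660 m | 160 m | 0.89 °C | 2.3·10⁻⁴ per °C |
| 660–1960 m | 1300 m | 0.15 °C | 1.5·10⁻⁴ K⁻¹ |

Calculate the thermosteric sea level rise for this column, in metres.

3.1×10⁻⁴ × 180 × 1 = 0.05580 m
320 × 0.62 × 2.3×10⁻⁴ = 0.045632 m
500–660 m: 2.3×10⁻⁴ × 0.89 × 160 = 0.032752 m
Layer 4: 1.5×10⁻⁴ × 1300 × 0.15 = 0.02925 m
Δh = 0.05580 + 0.045632 + 0.032752 + 0.02925 = 0.163434 m

Δh = 0.16 m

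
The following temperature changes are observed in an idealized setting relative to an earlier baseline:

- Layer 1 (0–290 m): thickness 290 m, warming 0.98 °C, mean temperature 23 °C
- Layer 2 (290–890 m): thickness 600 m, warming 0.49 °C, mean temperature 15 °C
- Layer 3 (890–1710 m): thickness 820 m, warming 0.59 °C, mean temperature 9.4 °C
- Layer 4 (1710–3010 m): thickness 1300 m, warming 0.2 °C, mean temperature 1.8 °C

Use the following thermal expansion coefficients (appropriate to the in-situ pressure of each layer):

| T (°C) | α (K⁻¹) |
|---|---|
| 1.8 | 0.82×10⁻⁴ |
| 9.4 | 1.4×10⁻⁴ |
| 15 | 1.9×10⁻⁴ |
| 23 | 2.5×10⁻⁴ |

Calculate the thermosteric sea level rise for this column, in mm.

Layer 1 at 23 °C → α = 2.5×10⁻⁴ K⁻¹
Layer 2 at 15 °C → α = 1.9×10⁻⁴ K⁻¹
Layer 3 at 9.4 °C → α = 1.4×10⁻⁴ K⁻¹
Layer 4 at 1.8 °C → α = 0.82×10⁻⁴ K⁻¹
Layer 1: 2.5×10⁻⁴ × 0.98 × 290 = 0.07105 m
Layer 2: 600 × 0.49 × 1.9×10⁻⁴ = 0.05586 m
820 × 0.59 × 1.4×10⁻⁴ = 0.067732 m
Layer 4: 1300 × 0.82×10⁻⁴ × 0.2 = 0.02132 m
Δh = 0.07105 + 0.05586 + 0.067732 + 0.02132 = 0.215962 m

220 mm of thermosteric rise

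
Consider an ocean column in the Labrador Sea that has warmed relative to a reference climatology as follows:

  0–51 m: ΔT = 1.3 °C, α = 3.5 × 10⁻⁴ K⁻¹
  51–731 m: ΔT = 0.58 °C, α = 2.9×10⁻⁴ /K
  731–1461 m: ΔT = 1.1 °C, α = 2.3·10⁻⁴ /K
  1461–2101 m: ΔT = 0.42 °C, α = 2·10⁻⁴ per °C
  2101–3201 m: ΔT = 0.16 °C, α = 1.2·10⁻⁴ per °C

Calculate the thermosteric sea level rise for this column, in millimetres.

about 400 mm

3.5×10⁻⁴ × 51 × 1.3 = 0.023205 m
51–731 m: 680 × 2.9×10⁻⁴ × 0.58 = 0.114376 m
731–1461 m: 2.3×10⁻⁴ × 730 × 1.1 = 0.18469 m
Layer 4: 0.42 × 640 × 2×10⁻⁴ = 0.05376 m
1100 × 1.2×10⁻⁴ × 0.16 = 0.02112 m
Δh = 0.023205 + 0.114376 + 0.18469 + 0.05376 + 0.02112 = 0.397151 m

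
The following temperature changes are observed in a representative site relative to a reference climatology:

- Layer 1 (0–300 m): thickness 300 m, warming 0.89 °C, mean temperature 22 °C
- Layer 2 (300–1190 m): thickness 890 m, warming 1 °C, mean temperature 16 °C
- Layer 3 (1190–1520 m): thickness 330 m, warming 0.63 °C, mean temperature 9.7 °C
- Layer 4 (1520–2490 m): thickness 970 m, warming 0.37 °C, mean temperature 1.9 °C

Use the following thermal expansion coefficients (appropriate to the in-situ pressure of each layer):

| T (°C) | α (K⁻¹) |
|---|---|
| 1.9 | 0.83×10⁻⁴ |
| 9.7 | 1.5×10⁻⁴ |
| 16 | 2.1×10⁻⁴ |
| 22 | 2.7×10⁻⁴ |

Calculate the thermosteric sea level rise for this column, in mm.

about 320 mm

Layer 1 at 22 °C → α = 2.7×10⁻⁴ K⁻¹
Layer 2 at 16 °C → α = 2.1×10⁻⁴ K⁻¹
Layer 3 at 9.7 °C → α = 1.5×10⁻⁴ K⁻¹
Layer 4 at 1.9 °C → α = 0.83×10⁻⁴ K⁻¹
Layer 1: 300 × 2.7×10⁻⁴ × 0.89 = 0.07209 m
Layer 2: 890 × 1 × 2.1×10⁻⁴ = 0.18690 m
1190–1520 m: 330 × 1.5×10⁻⁴ × 0.63 = 0.031185 m
1520–2490 m: 970 × 0.37 × 0.83×10⁻⁴ = 0.0297887 m
Δh = 0.07209 + 0.18690 + 0.031185 + 0.0297887 = 0.3199637 m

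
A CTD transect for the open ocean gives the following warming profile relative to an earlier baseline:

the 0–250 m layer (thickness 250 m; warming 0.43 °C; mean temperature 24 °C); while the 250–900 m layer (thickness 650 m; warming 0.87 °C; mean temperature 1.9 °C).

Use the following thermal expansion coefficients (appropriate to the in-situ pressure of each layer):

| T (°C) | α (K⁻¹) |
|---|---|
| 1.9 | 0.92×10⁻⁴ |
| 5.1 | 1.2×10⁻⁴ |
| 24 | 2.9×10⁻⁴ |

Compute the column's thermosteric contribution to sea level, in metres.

about 0.083 m

Layer 1 at 24 °C → α = 2.9×10⁻⁴ K⁻¹
Layer 2 at 1.9 °C → α = 0.92×10⁻⁴ K⁻¹
250 × 2.9×10⁻⁴ × 0.43 = 0.031175 m
250–900 m: 650 × 0.92×10⁻⁴ × 0.87 = 0.052026 m
Δh = 0.031175 + 0.052026 = 0.083201 m ≈ 0.083 m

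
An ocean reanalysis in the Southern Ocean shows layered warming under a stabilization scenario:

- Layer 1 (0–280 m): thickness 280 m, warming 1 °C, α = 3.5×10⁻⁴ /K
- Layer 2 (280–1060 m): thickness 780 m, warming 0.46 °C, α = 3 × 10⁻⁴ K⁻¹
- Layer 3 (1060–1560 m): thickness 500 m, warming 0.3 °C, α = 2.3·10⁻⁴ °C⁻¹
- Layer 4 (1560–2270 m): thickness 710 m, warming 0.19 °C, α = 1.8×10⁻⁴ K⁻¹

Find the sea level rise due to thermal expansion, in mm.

about 260 mm

0–280 m: 280 × 1 × 3.5×10⁻⁴ = 0.09800 m
Layer 2: 0.46 × 780 × 3×10⁻⁴ = 0.10764 m
Layer 3: 2.3×10⁻⁴ × 0.3 × 500 = 0.03450 m
1560–2270 m: 710 × 0.19 × 1.8×10⁻⁴ = 0.024282 m
Δh = 0.09800 + 0.10764 + 0.03450 + 0.024282 = 0.264422 m ≈ 260 mm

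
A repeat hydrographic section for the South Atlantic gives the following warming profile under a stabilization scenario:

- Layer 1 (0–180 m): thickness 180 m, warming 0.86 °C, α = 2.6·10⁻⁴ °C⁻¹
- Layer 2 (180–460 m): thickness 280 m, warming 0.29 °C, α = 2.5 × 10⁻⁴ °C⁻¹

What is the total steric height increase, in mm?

Layer 1: 180 × 2.6×10⁻⁴ × 0.86 = 0.040248 m
180–460 m: 280 × 0.29 × 2.5×10⁻⁴ = 0.02030 m
Δh = 0.040248 + 0.02030 = 0.060548 m

60.5 mm of thermosteric rise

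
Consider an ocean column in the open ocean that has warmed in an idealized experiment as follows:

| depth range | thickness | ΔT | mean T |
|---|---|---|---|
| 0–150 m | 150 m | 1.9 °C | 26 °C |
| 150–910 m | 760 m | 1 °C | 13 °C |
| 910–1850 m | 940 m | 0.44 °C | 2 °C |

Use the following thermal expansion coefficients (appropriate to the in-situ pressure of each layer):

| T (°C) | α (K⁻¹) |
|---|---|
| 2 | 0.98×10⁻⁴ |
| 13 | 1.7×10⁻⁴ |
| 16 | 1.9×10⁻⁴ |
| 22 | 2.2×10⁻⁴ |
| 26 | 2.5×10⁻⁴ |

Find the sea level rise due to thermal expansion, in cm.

24.1 cm

Layer 1 at 26 °C → α = 2.5×10⁻⁴ K⁻¹
Layer 2 at 13 °C → α = 1.7×10⁻⁴ K⁻¹
Layer 3 at 2 °C → α = 0.98×10⁻⁴ K⁻¹
0–150 m: 1.9 × 2.5×10⁻⁴ × 150 = 0.07125 m
150–910 m: 1 × 760 × 1.7×10⁻⁴ = 0.12920 m
Layer 3: 0.98×10⁻⁴ × 0.44 × 940 = 0.0405328 m
Δh = 0.07125 + 0.12920 + 0.0405328 = 0.2409828 m ≈ 24.1 cm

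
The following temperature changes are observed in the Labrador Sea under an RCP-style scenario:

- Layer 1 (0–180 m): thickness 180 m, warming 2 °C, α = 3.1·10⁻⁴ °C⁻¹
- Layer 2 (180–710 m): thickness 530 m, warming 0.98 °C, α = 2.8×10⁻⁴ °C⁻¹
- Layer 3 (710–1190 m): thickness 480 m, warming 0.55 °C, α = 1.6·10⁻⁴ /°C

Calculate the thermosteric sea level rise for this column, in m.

Δh = 0.299 m

3.1×10⁻⁴ × 2 × 180 = 0.11160 m
0.98 × 2.8×10⁻⁴ × 530 = 0.145432 m
Layer 3: 1.6×10⁻⁴ × 0.55 × 480 = 0.04224 m
Δh = 0.11160 + 0.145432 + 0.04224 = 0.299272 m ≈ 0.299 m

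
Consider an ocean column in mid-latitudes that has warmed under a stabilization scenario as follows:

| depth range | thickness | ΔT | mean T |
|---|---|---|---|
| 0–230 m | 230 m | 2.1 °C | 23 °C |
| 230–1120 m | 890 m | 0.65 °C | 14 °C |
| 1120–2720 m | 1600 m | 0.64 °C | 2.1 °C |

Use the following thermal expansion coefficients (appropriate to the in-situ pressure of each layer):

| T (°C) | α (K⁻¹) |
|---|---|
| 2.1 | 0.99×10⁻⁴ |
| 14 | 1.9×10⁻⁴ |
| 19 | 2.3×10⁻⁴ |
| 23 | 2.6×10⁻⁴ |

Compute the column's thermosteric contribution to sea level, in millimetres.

about 337 mm

Layer 1 at 23 °C → α = 2.6×10⁻⁴ K⁻¹
Layer 2 at 14 °C → α = 1.9×10⁻⁴ K⁻¹
Layer 3 at 2.1 °C → α = 0.99×10⁻⁴ K⁻¹
0–230 m: 2.1 × 2.6×10⁻⁴ × 230 = 0.12558 m
Layer 2: 0.65 × 1.9×10⁻⁴ × 890 = 0.109915 m
1120–2720 m: 0.99×10⁻⁴ × 1600 × 0.64 = 0.101376 m
Δh = 0.12558 + 0.109915 + 0.101376 = 0.336871 m ≈ 337 mm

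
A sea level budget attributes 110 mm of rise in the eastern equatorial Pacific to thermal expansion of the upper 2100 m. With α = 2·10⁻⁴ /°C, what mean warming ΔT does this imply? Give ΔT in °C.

about 0.26 °C

ΔT = Δh/(αH) = 0.11 / (2×10⁻⁴ × 2100) ≈ 0.2619 °C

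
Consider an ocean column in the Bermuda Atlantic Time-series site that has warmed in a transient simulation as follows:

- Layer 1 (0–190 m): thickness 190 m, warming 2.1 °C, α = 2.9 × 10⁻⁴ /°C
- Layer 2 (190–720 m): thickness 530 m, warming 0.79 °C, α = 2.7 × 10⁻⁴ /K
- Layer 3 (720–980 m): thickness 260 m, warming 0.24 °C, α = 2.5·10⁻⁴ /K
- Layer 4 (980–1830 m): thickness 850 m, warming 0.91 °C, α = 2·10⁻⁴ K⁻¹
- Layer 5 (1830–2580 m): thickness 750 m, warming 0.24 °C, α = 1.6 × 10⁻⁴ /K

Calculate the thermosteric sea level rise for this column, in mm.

2.1 × 2.9×10⁻⁴ × 190 = 0.11571 m
Layer 2: 0.79 × 530 × 2.7×10⁻⁴ = 0.113049 m
Layer 3: 2.5×10⁻⁴ × 260 × 0.24 = 0.01560 m
0.91 × 850 × 2×10⁻⁴ = 0.15470 m
1830–2580 m: 0.24 × 750 × 1.6×10⁻⁴ = 0.02880 m
Δh = 0.11571 + 0.113049 + 0.01560 + 0.15470 + 0.02880 = 0.427859 m

428 mm of thermosteric rise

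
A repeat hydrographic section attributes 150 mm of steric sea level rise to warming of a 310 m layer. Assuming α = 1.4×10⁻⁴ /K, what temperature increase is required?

3.5 K

ΔT = Δh/(αH) = 0.15 / (1.4×10⁻⁴ × 310) ≈ 3.456 K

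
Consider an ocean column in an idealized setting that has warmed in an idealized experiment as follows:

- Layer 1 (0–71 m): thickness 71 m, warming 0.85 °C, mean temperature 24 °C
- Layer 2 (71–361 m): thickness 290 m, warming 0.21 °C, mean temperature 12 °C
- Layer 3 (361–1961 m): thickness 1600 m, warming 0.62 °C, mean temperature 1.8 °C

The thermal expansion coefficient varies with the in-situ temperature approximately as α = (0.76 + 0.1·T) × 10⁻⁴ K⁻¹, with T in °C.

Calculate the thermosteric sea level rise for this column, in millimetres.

Δh ≈ 120 mm

Layer 1: α = (0.76 + 0.1×24)×10⁻⁴ = 3.16×10⁻⁴ K⁻¹
Layer 2: α = (0.76 + 0.1×12)×10⁻⁴ = 1.96×10⁻⁴ K⁻¹
Layer 3: α = (0.76 + 0.1×1.8)×10⁻⁴ = 0.94×10⁻⁴ K⁻¹
Layer 1: 3.16×10⁻⁴ × 0.85 × 71 = 0.0190706 m
71–361 m: 290 × 0.21 × 1.96×10⁻⁴ = 0.0119364 m
0.94×10⁻⁴ × 0.62 × 1600 = 0.093248 m
Δh = 0.0190706 + 0.0119364 + 0.093248 = 0.124255 m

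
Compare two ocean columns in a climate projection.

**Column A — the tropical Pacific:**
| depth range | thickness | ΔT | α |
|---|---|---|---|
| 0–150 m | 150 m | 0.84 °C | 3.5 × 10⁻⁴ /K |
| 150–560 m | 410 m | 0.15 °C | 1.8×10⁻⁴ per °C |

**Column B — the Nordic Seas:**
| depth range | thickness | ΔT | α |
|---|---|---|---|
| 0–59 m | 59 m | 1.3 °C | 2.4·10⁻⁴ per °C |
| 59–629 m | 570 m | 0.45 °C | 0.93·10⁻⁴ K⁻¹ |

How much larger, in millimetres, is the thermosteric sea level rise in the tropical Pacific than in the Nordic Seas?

A 150 × 0.84 × 3.5×10⁻⁴ = 0.04410 m
A Layer 2: 0.15 × 1.8×10⁻⁴ × 410 = 0.01107 m
A total: 0.05517 m
B 0–59 m: 1.3 × 2.4×10⁻⁴ × 59 = 0.018408 m
B 59–629 m: 570 × 0.93×10⁻⁴ × 0.45 = 0.0238545 m
B total: 0.0422625 m
Difference: 0.05517 − 0.0422625 = 0.0129075 m

Δh_A − Δh_B ≈ 13 mm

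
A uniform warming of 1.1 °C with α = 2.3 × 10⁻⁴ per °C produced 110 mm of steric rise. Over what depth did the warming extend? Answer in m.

H ≈ 430 m

H = Δh/(αΔT) = 0.11 / (2.3×10⁻⁴ × 1.1) ≈ 434.8 m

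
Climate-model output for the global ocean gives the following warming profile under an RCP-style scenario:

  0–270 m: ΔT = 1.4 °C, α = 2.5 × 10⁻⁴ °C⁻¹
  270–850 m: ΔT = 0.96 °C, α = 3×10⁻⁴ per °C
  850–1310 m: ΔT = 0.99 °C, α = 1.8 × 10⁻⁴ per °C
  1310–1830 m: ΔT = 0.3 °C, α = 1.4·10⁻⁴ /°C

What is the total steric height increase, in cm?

0–270 m: 2.5×10⁻⁴ × 270 × 1.4 = 0.09450 m
Layer 2: 0.96 × 3×10⁻⁴ × 580 = 0.16704 m
Layer 3: 1.8×10⁻⁴ × 0.99 × 460 = 0.081972 m
1310–1830 m: 1.4×10⁻⁴ × 0.3 × 520 = 0.02184 m
Δh = 0.09450 + 0.16704 + 0.081972 + 0.02184 = 0.365352 m ≈ 36.5 cm

Δh ≈ 36.5 cm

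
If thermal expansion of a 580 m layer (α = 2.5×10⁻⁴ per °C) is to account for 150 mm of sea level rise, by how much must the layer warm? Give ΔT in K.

ΔT = Δh/(αH) = 0.15 / (2.5×10⁻⁴ × 580) ≈ 1.034 K

1.0 K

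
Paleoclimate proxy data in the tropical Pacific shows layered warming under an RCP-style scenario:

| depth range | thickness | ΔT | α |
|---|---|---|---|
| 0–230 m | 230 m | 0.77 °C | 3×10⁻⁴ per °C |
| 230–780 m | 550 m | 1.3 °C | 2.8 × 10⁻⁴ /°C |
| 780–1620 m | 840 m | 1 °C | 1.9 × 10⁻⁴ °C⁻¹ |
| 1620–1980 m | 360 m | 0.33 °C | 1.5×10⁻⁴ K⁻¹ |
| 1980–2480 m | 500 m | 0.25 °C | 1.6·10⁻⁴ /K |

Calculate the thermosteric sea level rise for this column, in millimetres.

0–230 m: 3×10⁻⁴ × 230 × 0.77 = 0.05313 m
550 × 2.8×10⁻⁴ × 1.3 = 0.20020 m
Layer 3: 840 × 1 × 1.9×10⁻⁴ = 0.15960 m
0.33 × 360 × 1.5×10⁻⁴ = 0.01782 m
1.6×10⁻⁴ × 500 × 0.25 = 0.02000 m
Δh = 0.05313 + 0.20020 + 0.15960 + 0.01782 + 0.02000 = 0.45075 m

Δh = 451 mm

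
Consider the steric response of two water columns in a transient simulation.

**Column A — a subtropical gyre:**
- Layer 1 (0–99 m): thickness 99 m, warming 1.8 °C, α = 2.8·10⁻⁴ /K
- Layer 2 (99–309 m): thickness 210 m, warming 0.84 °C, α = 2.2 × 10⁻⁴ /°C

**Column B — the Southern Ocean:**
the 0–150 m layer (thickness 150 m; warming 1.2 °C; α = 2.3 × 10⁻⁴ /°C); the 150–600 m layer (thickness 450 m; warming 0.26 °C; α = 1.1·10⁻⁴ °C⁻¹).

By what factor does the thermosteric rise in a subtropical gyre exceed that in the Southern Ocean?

1.63

A 2.8×10⁻⁴ × 1.8 × 99 = 0.049896 m
A 210 × 2.2×10⁻⁴ × 0.84 = 0.038808 m
A total: 0.088704 m
B 150 × 1.2 × 2.3×10⁻⁴ = 0.04140 m
B 450 × 1.1×10⁻⁴ × 0.26 = 0.01287 m
B total: 0.05427 m
Ratio: 0.088704 / 0.05427 ≈ 1.634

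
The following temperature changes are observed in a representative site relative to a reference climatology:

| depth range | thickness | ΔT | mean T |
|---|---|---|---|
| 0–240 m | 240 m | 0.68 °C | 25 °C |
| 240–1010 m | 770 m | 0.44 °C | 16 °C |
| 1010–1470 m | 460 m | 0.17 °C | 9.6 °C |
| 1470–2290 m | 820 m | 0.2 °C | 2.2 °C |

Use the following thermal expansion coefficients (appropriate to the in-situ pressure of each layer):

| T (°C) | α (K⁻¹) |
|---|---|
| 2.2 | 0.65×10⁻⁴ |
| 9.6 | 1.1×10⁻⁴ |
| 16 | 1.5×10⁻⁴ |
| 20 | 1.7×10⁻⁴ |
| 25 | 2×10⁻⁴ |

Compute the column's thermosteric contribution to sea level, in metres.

Δh = 0.10 m

Layer 1 at 25 °C → α = 2×10⁻⁴ K⁻¹
Layer 2 at 16 °C → α = 1.5×10⁻⁴ K⁻¹
Layer 3 at 9.6 °C → α = 1.1×10⁻⁴ K⁻¹
Layer 4 at 2.2 °C → α = 0.65×10⁻⁴ K⁻¹
Layer 1: 2×10⁻⁴ × 0.68 × 240 = 0.03264 m
1.5×10⁻⁴ × 0.44 × 770 = 0.05082 m
1010–1470 m: 1.1×10⁻⁴ × 460 × 0.17 = 0.008602 m
1470–2290 m: 0.65×10⁻⁴ × 0.2 × 820 = 0.01066 m
Δh = 0.03264 + 0.05082 + 0.008602 + 0.01066 = 0.102722 m ≈ 0.10 m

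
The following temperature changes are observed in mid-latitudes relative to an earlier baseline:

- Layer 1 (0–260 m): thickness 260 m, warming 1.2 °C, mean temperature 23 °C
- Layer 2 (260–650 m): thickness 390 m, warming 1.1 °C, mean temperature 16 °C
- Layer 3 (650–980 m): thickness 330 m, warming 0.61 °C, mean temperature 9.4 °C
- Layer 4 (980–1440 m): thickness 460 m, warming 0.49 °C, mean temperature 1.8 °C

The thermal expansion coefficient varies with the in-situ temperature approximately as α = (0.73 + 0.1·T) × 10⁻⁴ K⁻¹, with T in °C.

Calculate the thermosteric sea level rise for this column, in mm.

Δh = 249 mm

Layer 1: α = (0.73 + 0.1×23)×10⁻⁴ = 3.03×10⁻⁴ K⁻¹
Layer 2: α = (0.73 + 0.1×16)×10⁻⁴ = 2.33×10⁻⁴ K⁻¹
Layer 3: α = (0.73 + 0.1×9.4)×10⁻⁴ = 1.67×10⁻⁴ K⁻¹
Layer 4: α = (0.73 + 0.1×1.8)×10⁻⁴ = 0.91×10⁻⁴ K⁻¹
Layer 1: 1.2 × 260 × 3.03×10⁻⁴ = 0.094536 m
260–650 m: 2.33×10⁻⁴ × 390 × 1.1 = 0.099957 m
1.67×10⁻⁴ × 330 × 0.61 = 0.0336171 m
Layer 4: 0.91×10⁻⁴ × 460 × 0.49 = 0.0205114 m
Δh = 0.094536 + 0.099957 + 0.0336171 + 0.0205114 = 0.2486215 m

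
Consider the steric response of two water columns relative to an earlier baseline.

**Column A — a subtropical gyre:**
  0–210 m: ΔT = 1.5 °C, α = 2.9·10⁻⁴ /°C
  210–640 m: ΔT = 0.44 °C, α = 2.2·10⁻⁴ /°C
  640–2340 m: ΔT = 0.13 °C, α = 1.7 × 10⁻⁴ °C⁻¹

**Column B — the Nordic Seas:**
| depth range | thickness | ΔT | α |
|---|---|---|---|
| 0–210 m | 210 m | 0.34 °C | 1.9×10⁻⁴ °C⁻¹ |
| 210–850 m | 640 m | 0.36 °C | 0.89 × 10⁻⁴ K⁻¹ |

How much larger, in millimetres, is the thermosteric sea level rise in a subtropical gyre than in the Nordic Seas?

Δh_A − Δh_B ≈ 140 mm

A 0–210 m: 2.9×10⁻⁴ × 1.5 × 210 = 0.09135 m
A 210–640 m: 2.2×10⁻⁴ × 0.44 × 430 = 0.041624 m
A 1700 × 0.13 × 1.7×10⁻⁴ = 0.03757 m
A total: 0.170544 m
B 0–210 m: 1.9×10⁻⁴ × 210 × 0.34 = 0.013566 m
B Layer 2: 0.89×10⁻⁴ × 0.36 × 640 = 0.0205056 m
B total: 0.0340716 m
Difference: 0.170544 − 0.0340716 = 0.1364724 m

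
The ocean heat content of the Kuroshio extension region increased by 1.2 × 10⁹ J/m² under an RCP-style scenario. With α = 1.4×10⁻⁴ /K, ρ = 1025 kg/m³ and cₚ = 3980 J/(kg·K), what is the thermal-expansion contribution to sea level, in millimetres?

41 mm

Δh = αQ/(ρcₚ) = 1.4×10⁻⁴ × 1.2×10⁹ / (1025 × 3980) ≈ 0.041182 m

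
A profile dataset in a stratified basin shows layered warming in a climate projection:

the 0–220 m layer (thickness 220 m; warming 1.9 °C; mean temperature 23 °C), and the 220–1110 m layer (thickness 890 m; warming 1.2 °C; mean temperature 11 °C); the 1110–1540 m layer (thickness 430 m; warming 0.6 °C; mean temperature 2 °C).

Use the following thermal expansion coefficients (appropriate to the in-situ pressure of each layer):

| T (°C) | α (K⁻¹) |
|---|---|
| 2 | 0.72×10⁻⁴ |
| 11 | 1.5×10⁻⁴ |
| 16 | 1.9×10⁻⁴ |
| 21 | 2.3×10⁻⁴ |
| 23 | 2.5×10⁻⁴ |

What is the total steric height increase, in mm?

Layer 1 at 23 °C → α = 2.5×10⁻⁴ K⁻¹
Layer 2 at 11 °C → α = 1.5×10⁻⁴ K⁻¹
Layer 3 at 2 °C → α = 0.72×10⁻⁴ K⁻¹
Layer 1: 220 × 2.5×10⁻⁴ × 1.9 = 0.10450 m
1.5×10⁻⁴ × 1.2 × 890 = 0.16020 m
Layer 3: 0.72×10⁻⁴ × 430 × 0.6 = 0.018576 m
Δh = 0.10450 + 0.16020 + 0.018576 = 0.283276 m

Δh = 280 mm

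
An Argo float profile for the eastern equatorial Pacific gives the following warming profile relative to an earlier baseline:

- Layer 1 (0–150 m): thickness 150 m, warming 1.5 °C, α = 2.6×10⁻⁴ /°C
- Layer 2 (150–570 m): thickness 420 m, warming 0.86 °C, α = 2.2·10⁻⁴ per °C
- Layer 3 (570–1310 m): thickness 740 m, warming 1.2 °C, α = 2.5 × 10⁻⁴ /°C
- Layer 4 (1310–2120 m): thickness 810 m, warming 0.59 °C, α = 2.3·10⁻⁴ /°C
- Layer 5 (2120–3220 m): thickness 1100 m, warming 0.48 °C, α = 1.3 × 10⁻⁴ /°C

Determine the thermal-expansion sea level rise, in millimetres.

Δh = 539 mm

Layer 1: 2.6×10⁻⁴ × 150 × 1.5 = 0.05850 m
0.86 × 420 × 2.2×10⁻⁴ = 0.079464 m
570–1310 m: 740 × 1.2 × 2.5×10⁻⁴ = 0.22200 m
Layer 4: 0.59 × 2.3×10⁻⁴ × 810 = 0.109917 m
Layer 5: 1100 × 1.3×10⁻⁴ × 0.48 = 0.06864 m
Δh = 0.05850 + 0.079464 + 0.22200 + 0.109917 + 0.06864 = 0.538521 m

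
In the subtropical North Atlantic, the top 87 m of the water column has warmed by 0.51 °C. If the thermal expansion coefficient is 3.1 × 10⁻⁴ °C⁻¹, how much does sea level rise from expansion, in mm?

about 13.8 mm

Δh = αΔT·H = 3.1×10⁻⁴ × 0.51 × 87 = 0.0137547 m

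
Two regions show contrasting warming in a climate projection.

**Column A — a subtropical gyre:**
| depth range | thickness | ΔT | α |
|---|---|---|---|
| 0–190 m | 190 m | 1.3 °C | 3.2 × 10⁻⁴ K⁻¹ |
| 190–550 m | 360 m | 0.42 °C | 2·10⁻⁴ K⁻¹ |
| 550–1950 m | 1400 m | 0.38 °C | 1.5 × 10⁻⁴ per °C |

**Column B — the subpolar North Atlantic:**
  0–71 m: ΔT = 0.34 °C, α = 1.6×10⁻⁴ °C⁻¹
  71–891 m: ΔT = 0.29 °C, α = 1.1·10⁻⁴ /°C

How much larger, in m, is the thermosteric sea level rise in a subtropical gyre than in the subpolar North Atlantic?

A Layer 1: 190 × 3.2×10⁻⁴ × 1.3 = 0.07904 m
A Layer 2: 0.42 × 360 × 2×10⁻⁴ = 0.03024 m
A Layer 3: 1.5×10⁻⁴ × 0.38 × 1400 = 0.07980 m
A total: 0.18908 m
B 0–71 m: 71 × 1.6×10⁻⁴ × 0.34 = 0.0038624 m
B 71–891 m: 820 × 0.29 × 1.1×10⁻⁴ = 0.026158 m
B total: 0.0300204 m
Difference: 0.18908 − 0.0300204 = 0.1590596 m

Δh_A − Δh_B ≈ 0.16 m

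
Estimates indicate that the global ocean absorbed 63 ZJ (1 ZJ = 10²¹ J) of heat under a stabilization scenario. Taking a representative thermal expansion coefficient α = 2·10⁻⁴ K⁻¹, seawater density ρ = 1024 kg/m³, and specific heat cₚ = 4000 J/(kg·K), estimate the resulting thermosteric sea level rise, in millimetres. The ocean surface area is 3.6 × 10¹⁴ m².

Per unit area: Q = 63×10²¹ / (3.6×10¹⁴) = 1.75×10⁸ J/m²
Δh = αQ/(ρcₚ) = 2×10⁻⁴ × 1.75×10⁸ / (1024 × 4000) ≈ 0.0085449 m

8.5 mm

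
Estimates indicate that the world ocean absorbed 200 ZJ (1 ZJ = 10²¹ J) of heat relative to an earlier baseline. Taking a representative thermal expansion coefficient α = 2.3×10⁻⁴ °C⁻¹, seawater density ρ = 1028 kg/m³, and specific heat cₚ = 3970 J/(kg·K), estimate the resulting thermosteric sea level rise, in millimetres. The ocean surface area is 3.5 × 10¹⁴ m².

Δh ≈ 32 mm

Per unit area: Q = 200×10²¹ / (3.5×10¹⁴) ≈ 5.714×10⁸ J/m²
Δh = αQ/(ρcₚ) = 2.3×10⁻⁴ × 5.714×10⁸ / (1028 × 3970) ≈ 0.032202 m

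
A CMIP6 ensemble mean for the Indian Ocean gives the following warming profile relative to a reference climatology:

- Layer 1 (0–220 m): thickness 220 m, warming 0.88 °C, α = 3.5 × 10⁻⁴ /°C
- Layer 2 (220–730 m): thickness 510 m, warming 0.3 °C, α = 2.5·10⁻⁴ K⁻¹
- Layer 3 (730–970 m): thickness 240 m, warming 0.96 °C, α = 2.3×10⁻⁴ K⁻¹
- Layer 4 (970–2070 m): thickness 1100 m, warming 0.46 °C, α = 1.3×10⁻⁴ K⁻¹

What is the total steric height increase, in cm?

0–220 m: 0.88 × 3.5×10⁻⁴ × 220 = 0.06776 m
220–730 m: 2.5×10⁻⁴ × 510 × 0.3 = 0.03825 m
730–970 m: 0.96 × 240 × 2.3×10⁻⁴ = 0.052992 m
Layer 4: 0.46 × 1.3×10⁻⁴ × 1100 = 0.06578 m
Δh = 0.06776 + 0.03825 + 0.052992 + 0.06578 = 0.224782 m

22.5 cm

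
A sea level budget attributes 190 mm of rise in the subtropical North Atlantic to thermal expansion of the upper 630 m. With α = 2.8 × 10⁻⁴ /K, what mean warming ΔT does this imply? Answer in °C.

1.1 °C

ΔT = Δh/(αH) = 0.19 / (2.8×10⁻⁴ × 630) ≈ 1.077 °C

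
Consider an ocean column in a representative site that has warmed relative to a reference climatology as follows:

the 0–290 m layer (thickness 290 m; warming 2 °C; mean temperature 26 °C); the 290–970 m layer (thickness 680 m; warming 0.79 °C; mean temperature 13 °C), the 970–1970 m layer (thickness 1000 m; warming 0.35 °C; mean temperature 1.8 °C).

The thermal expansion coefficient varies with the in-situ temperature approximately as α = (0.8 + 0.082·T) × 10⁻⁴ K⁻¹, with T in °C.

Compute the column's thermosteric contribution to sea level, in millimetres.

Layer 1: α = (0.8 + 0.082×26)×10⁻⁴ = 2.932×10⁻⁴ K⁻¹
Layer 2: α = (0.8 + 0.082×13)×10⁻⁴ = 1.866×10⁻⁴ K⁻¹
Layer 3: α = (0.8 + 0.082×1.8)×10⁻⁴ = 0.9476×10⁻⁴ K⁻¹
0–290 m: 2.932×10⁻⁴ × 2 × 290 = 0.170056 m
290–970 m: 1.866×10⁻⁴ × 680 × 0.79 = 0.10024152 m
0.35 × 0.9476×10⁻⁴ × 1000 = 0.033166 m
Δh = 0.170056 + 0.10024152 + 0.033166 = 0.30346352 m

about 303 mm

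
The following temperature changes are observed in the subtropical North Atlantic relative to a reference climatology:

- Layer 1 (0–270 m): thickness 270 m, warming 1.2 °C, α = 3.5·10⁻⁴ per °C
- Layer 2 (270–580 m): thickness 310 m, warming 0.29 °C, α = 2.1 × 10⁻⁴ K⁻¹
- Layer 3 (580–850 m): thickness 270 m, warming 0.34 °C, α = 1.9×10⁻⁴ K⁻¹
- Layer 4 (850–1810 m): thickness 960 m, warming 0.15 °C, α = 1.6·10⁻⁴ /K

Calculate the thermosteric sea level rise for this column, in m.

0–270 m: 270 × 1.2 × 3.5×10⁻⁴ = 0.11340 m
270–580 m: 0.29 × 2.1×10⁻⁴ × 310 = 0.018879 m
1.9×10⁻⁴ × 0.34 × 270 = 0.017442 m
0.15 × 1.6×10⁻⁴ × 960 = 0.02304 m
Δh = 0.11340 + 0.018879 + 0.017442 + 0.02304 = 0.172761 m ≈ 0.17 m

0.17 m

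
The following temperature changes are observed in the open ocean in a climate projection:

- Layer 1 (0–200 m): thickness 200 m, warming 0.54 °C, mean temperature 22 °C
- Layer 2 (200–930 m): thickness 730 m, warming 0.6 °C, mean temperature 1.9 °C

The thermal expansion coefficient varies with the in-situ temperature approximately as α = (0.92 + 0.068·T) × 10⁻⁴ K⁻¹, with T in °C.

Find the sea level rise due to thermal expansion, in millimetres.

Δh = 72 mm

Layer 1: α = (0.92 + 0.068×22)×10⁻⁴ = 2.416×10⁻⁴ K⁻¹
Layer 2: α = (0.92 + 0.068×1.9)×10⁻⁴ = 1.0492×10⁻⁴ K⁻¹
200 × 2.416×10⁻⁴ × 0.54 = 0.0260928 m
Layer 2: 0.6 × 1.0492×10⁻⁴ × 730 = 0.04595496 m
Δh = 0.0260928 + 0.04595496 = 0.07204776 m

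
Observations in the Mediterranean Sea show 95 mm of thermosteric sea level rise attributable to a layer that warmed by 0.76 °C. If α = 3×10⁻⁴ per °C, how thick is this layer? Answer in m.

417 m

H = Δh/(αΔT) = 0.095 / (3×10⁻⁴ × 0.76) ≈ 416.7 m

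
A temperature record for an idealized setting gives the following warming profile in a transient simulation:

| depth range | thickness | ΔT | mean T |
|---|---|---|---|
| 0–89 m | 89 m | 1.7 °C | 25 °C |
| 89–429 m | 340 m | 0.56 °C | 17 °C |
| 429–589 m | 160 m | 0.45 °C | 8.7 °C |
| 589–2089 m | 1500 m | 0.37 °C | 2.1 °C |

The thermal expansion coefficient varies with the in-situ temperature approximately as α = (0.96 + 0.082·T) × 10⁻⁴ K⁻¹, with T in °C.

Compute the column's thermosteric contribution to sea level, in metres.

Layer 1: α = (0.96 + 0.082×25)×10⁻⁴ = 3.01×10⁻⁴ K⁻¹
Layer 2: α = (0.96 + 0.082×17)×10⁻⁴ = 2.354×10⁻⁴ K⁻¹
Layer 3: α = (0.96 + 0.082×8.7)×10⁻⁴ = 1.6734×10⁻⁴ K⁻¹
Layer 4: α = (0.96 + 0.082×2.1)×10⁻⁴ = 1.1322×10⁻⁴ K⁻¹
0–89 m: 1.7 × 3.01×10⁻⁴ × 89 = 0.0455413 m
0.56 × 340 × 2.354×10⁻⁴ = 0.04482016 m
Layer 3: 160 × 1.6734×10⁻⁴ × 0.45 = 0.01204848 m
589–2089 m: 1.1322×10⁻⁴ × 1500 × 0.37 = 0.0628371 m
Δh = 0.0455413 + 0.04482016 + 0.01204848 + 0.0628371 = 0.16524704 m

Δh = 0.165 m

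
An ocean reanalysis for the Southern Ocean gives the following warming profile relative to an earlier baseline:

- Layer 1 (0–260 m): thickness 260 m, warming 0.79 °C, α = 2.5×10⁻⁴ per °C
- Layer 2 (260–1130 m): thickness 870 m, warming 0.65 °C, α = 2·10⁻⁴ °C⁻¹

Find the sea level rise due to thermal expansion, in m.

Layer 1: 0.79 × 260 × 2.5×10⁻⁴ = 0.05135 m
870 × 2×10⁻⁴ × 0.65 = 0.11310 m
Δh = 0.05135 + 0.11310 = 0.16445 m ≈ 0.164 m

about 0.164 m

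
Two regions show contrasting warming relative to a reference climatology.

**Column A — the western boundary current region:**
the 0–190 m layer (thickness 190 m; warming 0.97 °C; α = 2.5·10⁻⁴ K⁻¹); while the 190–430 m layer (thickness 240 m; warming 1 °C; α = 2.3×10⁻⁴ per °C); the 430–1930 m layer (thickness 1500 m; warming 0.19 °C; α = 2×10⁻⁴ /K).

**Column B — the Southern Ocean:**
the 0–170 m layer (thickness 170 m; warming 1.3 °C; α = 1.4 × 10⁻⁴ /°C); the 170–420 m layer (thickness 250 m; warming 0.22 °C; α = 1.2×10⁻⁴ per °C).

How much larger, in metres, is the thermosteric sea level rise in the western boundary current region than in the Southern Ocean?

Δh_A − Δh_B ≈ 0.121 m

A 2.5×10⁻⁴ × 190 × 0.97 = 0.046075 m
A 240 × 2.3×10⁻⁴ × 1 = 0.05520 m
A 430–1930 m: 1500 × 0.19 × 2×10⁻⁴ = 0.05700 m
A total: 0.158275 m
B 0–170 m: 1.3 × 170 × 1.4×10⁻⁴ = 0.03094 m
B 0.22 × 250 × 1.2×10⁻⁴ = 0.00660 m
B total: 0.03754 m
Difference: 0.158275 − 0.03754 = 0.120735 m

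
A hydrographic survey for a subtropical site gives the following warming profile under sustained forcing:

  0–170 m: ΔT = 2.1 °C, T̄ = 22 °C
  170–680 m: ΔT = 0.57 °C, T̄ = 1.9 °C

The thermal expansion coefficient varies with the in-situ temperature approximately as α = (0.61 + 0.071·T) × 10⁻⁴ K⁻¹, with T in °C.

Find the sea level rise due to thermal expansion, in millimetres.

Layer 1: α = (0.61 + 0.071×22)×10⁻⁴ = 2.172×10⁻⁴ K⁻¹
Layer 2: α = (0.61 + 0.071×1.9)×10⁻⁴ = 0.7449×10⁻⁴ K⁻¹
0–170 m: 170 × 2.1 × 2.172×10⁻⁴ = 0.0775404 m
0.57 × 510 × 0.7449×10⁻⁴ = 0.021654243 m
Δh = 0.0775404 + 0.021654243 = 0.099194643 m

Δh = 99 mm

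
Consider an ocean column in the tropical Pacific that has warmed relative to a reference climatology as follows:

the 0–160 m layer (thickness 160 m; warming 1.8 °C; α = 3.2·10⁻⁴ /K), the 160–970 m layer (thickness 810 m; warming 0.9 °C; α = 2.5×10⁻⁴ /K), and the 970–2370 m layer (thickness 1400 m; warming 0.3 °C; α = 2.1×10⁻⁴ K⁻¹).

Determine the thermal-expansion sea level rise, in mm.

0–160 m: 160 × 3.2×10⁻⁴ × 1.8 = 0.09216 m
160–970 m: 0.9 × 2.5×10⁻⁴ × 810 = 0.18225 m
0.3 × 2.1×10⁻⁴ × 1400 = 0.08820 m
Δh = 0.09216 + 0.18225 + 0.08820 = 0.36261 m

360 mm of thermosteric rise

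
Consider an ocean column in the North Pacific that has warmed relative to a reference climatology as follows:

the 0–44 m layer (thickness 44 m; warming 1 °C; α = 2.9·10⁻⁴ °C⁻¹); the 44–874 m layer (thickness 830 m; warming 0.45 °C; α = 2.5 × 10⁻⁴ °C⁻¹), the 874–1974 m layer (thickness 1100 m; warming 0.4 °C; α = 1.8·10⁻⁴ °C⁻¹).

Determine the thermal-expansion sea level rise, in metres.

0–44 m: 2.9×10⁻⁴ × 44 × 1 = 0.01276 m
Layer 2: 2.5×10⁻⁴ × 0.45 × 830 = 0.093375 m
874–1974 m: 1.8×10⁻⁴ × 0.4 × 1100 = 0.07920 m
Δh = 0.01276 + 0.093375 + 0.07920 = 0.185335 m

0.185 m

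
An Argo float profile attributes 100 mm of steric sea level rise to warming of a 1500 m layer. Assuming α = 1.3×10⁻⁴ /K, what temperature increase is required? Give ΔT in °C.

about 0.513 °C

ΔT = Δh/(αH) = 0.1 / (1.3×10⁻⁴ × 1500) ≈ 0.5128 °C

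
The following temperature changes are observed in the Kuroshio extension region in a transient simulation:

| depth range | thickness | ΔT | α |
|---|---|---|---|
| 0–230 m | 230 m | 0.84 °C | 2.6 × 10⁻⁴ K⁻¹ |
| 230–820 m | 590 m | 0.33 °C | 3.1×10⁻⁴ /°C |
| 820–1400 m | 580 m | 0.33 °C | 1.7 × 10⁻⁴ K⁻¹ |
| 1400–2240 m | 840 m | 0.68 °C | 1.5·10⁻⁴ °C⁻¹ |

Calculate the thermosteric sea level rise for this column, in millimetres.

230 × 2.6×10⁻⁴ × 0.84 = 0.050232 m
Layer 2: 590 × 3.1×10⁻⁴ × 0.33 = 0.060357 m
580 × 1.7×10⁻⁴ × 0.33 = 0.032538 m
1400–2240 m: 840 × 1.5×10⁻⁴ × 0.68 = 0.08568 m
Δh = 0.050232 + 0.060357 + 0.032538 + 0.08568 = 0.228807 m ≈ 229 mm

229 mm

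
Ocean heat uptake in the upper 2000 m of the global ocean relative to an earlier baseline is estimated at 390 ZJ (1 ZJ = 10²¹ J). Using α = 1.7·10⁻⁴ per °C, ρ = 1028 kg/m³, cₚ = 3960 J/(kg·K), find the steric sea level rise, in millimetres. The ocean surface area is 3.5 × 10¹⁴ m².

Δh ≈ 47 mm

Per unit area: Q = 390×10²¹ / (3.5×10¹⁴) ≈ 1.114×10⁹ J/m²
Δh = αQ/(ρcₚ) = 1.7×10⁻⁴ × 1.114×10⁹ / (1028 × 3960) ≈ 0.046521 m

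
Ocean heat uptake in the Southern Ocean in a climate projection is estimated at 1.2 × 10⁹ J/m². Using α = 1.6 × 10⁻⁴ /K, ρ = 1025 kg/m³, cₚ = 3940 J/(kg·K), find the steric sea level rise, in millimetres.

Δh = αQ/(ρcₚ) = 1.6×10⁻⁴ × 1.2×10⁹ / (1025 × 3940) ≈ 0.047542 m

Δh = 47.5 mm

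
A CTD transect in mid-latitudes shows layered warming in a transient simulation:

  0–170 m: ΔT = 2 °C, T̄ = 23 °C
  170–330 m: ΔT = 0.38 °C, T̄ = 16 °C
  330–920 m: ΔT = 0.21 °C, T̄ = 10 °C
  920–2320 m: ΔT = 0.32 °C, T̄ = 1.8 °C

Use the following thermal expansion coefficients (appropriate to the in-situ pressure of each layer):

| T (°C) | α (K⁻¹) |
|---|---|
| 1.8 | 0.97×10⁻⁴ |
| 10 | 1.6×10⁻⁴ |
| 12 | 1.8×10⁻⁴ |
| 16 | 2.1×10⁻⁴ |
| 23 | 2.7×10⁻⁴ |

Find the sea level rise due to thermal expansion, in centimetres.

Δh ≈ 16.8 cm

Layer 1 at 23 °C → α = 2.7×10⁻⁴ K⁻¹
Layer 2 at 16 °C → α = 2.1×10⁻⁴ K⁻¹
Layer 3 at 10 °C → α = 1.6×10⁻⁴ K⁻¹
Layer 4 at 1.8 °C → α = 0.97×10⁻⁴ K⁻¹
0–170 m: 170 × 2 × 2.7×10⁻⁴ = 0.09180 m
2.1×10⁻⁴ × 160 × 0.38 = 0.012768 m
Layer 3: 0.21 × 590 × 1.6×10⁻⁴ = 0.019824 m
920–2320 m: 0.97×10⁻⁴ × 1400 × 0.32 = 0.043456 m
Δh = 0.09180 + 0.012768 + 0.019824 + 0.043456 = 0.167848 m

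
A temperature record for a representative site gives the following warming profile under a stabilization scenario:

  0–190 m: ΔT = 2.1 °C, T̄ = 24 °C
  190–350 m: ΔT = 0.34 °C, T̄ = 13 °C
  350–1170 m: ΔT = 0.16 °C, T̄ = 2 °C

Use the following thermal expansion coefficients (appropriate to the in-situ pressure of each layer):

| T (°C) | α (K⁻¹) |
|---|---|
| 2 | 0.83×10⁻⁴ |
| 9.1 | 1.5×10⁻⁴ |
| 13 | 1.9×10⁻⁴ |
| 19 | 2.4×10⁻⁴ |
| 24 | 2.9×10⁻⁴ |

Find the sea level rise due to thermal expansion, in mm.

137 mm

Layer 1 at 24 °C → α = 2.9×10⁻⁴ K⁻¹
Layer 2 at 13 °C → α = 1.9×10⁻⁴ K⁻¹
Layer 3 at 2 °C → α = 0.83×10⁻⁴ K⁻¹
Layer 1: 190 × 2.1 × 2.9×10⁻⁴ = 0.11571 m
190–350 m: 1.9×10⁻⁴ × 0.34 × 160 = 0.010336 m
350–1170 m: 0.16 × 820 × 0.83×10⁻⁴ = 0.0108896 m
Δh = 0.11571 + 0.010336 + 0.0108896 = 0.1369356 m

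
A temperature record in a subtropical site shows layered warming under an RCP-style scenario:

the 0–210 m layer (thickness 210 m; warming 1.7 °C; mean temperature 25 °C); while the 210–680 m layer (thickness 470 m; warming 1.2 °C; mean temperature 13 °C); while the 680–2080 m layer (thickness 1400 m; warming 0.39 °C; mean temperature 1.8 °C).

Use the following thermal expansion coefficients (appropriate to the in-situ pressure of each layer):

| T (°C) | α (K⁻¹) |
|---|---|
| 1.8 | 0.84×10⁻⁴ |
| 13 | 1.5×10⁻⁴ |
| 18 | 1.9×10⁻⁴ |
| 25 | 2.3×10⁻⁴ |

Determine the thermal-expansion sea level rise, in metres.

0.213 m of thermosteric rise

Layer 1 at 25 °C → α = 2.3×10⁻⁴ K⁻¹
Layer 2 at 13 °C → α = 1.5×10⁻⁴ K⁻¹
Layer 3 at 1.8 °C → α = 0.84×10⁻⁴ K⁻¹
210 × 2.3×10⁻⁴ × 1.7 = 0.08211 m
Layer 2: 1.2 × 470 × 1.5×10⁻⁴ = 0.08460 m
Layer 3: 1400 × 0.39 × 0.84×10⁻⁴ = 0.045864 m
Δh = 0.08211 + 0.08460 + 0.045864 = 0.212574 m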